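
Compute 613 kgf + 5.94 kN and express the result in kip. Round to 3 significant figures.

2.69 kip

613 kgf = 1.35143 kip and 5.94 kN = 1.33537 kip.
1.35143 + 1.33537 ≈ 2.69 kip.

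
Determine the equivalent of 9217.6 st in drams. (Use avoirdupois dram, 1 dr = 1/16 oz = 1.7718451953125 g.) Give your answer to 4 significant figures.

3.304e+7 dr

1 stone = 3584.00 dr.
So 9217.6 × 3584.00 ≈ 3.304e+7 dr.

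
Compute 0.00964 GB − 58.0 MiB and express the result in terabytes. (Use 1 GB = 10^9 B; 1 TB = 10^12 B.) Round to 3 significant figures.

0.00964 GB = 9.64000e-6 TB and 58.0 MiB = 6.08174e-5 TB.
9.64000e-6 − 6.08174e-5 ≈ -5.12e-5 TB.

-5.12e-5 TB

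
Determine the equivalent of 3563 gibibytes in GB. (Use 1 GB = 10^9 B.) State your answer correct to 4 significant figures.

3826 GB

1 GiB = 1.07374 GB.
Thus 3563 × 1.07374 ≈ 3826 GB.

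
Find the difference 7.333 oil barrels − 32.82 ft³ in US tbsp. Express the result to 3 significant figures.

7.333 bbl = 78844.4 US tbsp and 32.82 ft³ = 62850.7 US tbsp.
78844.4 − 62850.7 ≈ 16000 US tbsp.

16000 US tablespoons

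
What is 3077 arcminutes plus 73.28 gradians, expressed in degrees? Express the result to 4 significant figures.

3077 arcmin = 51.2833 ° and 73.28 grad = 65.9520 °.
51.2833 + 65.9520 ≈ 117.2 °.

117.2 degrees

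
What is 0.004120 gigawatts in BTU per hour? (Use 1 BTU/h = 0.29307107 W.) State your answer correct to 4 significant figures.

1 gigawatt = 3.41214e+9 BTU/h.
Thus 0.004120 × 3.41214e+9 ≈ 1.406e+7 BTU/h.

1.406e+7 BTU/h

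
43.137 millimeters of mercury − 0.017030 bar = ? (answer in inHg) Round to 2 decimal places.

1.20 inHg

43.137 mmHg = 1.69831 inHg and 0.017030 bar = 0.502896 inHg.
1.69831 − 0.502896 ≈ 1.20 inHg.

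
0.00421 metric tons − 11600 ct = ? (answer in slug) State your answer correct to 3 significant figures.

0.130 slug

0.00421 t = 0.288477 slug and 11600 ct = 0.158970 slug.
0.288477 − 0.158970 ≈ 0.130 slug.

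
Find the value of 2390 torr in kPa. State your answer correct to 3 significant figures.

1 torr = 0.133322 kilopascals.
Then 2390 × 0.133322 ≈ 319 kPa.

319 kPa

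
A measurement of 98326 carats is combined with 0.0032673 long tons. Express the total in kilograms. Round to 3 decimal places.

98326 ct = 19.6652 kg and 0.0032673 long ton = 3.31973 kg.
19.6652 + 3.31973 ≈ 22.985 kg.

22.985 kilograms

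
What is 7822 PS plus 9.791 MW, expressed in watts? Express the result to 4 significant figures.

7822 PS = 5.75307e+6 W and 9.791 MW = 9.79100e+6 W.
5.75307e+6 + 9.79100e+6 ≈ 1.554e+7 W.

1.554e+7 W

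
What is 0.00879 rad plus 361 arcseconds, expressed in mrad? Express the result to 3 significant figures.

10.5 milliradians

0.00879 rad = 8.79000 mrad and 361 arcsec = 1.75018 mrad.
8.79000 + 1.75018 ≈ 10.5 mrad.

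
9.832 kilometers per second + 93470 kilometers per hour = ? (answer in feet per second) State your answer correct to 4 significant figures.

9.832 km/s = 32257.2 ft/s and 93470 km/h = 85183.4 ft/s.
32257.2 + 85183.4 ≈ 117400 ft/s.

117400 ft/s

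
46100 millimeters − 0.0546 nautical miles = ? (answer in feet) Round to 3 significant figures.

46100 mm = 151.247 ft and 0.0546 nmi = 331.756 ft.
151.247 − 331.756 ≈ -181 ft.

-181 feet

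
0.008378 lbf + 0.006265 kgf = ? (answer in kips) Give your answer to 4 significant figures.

0.008378 lbf = 8.37800e-6 kip and 0.006265 kgf = 1.38120e-5 kip.
8.37800e-6 + 1.38120e-5 ≈ 2.219e-5 kip.

2.219e-5 kips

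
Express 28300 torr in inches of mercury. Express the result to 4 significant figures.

1 torr = 0.0393701 inches of mercury.
Thus 28300 × 0.0393701 ≈ 1114 inHg.

1114 inHg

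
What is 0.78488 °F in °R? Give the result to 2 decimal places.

460.45 degrees Rankine

°R = °F + 459.67.
Applying the formula gives 460.45 °R.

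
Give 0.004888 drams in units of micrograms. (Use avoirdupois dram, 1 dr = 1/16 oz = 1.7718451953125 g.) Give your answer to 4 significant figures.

8661 μg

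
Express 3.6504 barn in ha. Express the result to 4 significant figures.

3.650e-32 hectares

1 barn = 1.00000e-32 ha.
So 3.6504 × 1.00000e-32 ≈ 3.650e-32 ha.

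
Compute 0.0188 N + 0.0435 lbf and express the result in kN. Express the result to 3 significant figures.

0.0188 N = 1.88000e-5 kN and 0.0435 lbf = 0.000193498 kN.
1.88000e-5 + 0.000193498 ≈ 0.000212 kN.

0.000212 kilonewtons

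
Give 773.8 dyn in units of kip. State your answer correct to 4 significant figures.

1 dyn = 2.24809 × 10^-9 kip.
773.8 × 2.24809 × 10^-9 ≈ 1.740 × 10^-6 kip.

1.740 × 10^-6 kips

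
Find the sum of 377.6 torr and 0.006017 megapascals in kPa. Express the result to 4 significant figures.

56.36 kilopascals

377.6 torr = 50.3425 kPa and 0.006017 MPa = 6.01700 kPa.
50.3425 + 6.01700 ≈ 56.36 kPa.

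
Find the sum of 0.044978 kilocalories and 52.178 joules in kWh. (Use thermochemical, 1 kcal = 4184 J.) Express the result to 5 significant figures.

6.6768 × 10^-5 kilowatt-hours

0.044978 kcal = 5.22744 × 10^-5 kWh and 52.178 J = 1.44939 × 10^-5 kWh.
5.22744 × 10^-5 + 1.44939 × 10^-5 ≈ 6.6768 × 10^-5 kWh.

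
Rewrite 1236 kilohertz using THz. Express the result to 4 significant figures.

1.236e-6 THz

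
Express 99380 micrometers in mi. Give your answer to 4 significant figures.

6.175e-5 mi

1 micrometer = 6.21371e-10 miles.
Then 99380 × 6.21371e-10 ≈ 6.175e-5 mi.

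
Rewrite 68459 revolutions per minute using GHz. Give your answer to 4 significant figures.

1.141e-6 gigahertz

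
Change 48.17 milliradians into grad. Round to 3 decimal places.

1 milliradian = 0.0636620 grad.
Thus 48.17 × 0.0636620 ≈ 3.067 grad.

3.067 gradians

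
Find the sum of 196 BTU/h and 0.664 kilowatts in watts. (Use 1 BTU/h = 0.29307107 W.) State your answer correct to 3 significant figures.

721 watts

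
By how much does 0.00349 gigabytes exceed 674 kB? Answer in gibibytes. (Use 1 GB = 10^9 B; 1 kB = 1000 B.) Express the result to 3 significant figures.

0.00349 GB = 0.00325032 GiB and 674 kB = 0.000627711 GiB.
0.00325032 − 0.000627711 ≈ 0.00262 GiB.

0.00262 GiB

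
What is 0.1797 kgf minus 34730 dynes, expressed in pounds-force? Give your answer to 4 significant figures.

0.1797 kgf = 0.396171 lbf and 34730 dyn = 0.0780761 lbf.
0.396171 − 0.0780761 ≈ 0.3181 lbf.

0.3181 pounds-force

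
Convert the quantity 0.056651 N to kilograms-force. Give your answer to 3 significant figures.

1 N = 0.101972 kgf.
So 0.056651 × 0.101972 ≈ 0.00578 kgf.

0.00578 kgf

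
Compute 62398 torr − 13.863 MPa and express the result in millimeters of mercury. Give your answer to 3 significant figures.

-41600 mmHg

62398 torr = 62398.0 mmHg and 13.863 MPa = 103981 mmHg.
62398.0 − 103981 ≈ -41600 mmHg.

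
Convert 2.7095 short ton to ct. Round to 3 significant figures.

1.23e+7 ct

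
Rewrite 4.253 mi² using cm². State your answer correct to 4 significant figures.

1.102e+11 cm²

1 square mile = 2.58999e+10 square centimeters.
So 4.253 × 2.58999e+10 ≈ 1.102e+11 cm².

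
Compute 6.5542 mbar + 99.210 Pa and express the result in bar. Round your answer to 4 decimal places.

6.5542 mbar = 0.00655420 bar and 99.210 Pa = 0.000992100 bar.
0.00655420 + 0.000992100 ≈ 0.0075 bar.

0.0075 bar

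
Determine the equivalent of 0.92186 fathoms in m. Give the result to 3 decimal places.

1.686 m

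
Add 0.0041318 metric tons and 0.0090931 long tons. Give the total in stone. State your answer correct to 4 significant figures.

0.0041318 t = 0.650647 st and 0.0090931 long ton = 1.45490 st.
0.650647 + 1.45490 ≈ 2.106 st.

2.106 stone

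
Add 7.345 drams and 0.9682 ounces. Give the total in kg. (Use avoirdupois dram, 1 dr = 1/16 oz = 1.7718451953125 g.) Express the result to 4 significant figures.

0.04046 kg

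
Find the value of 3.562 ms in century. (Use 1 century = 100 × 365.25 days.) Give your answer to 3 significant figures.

1.13 × 10^-12 century

1 ms = 3.16881 × 10^-13 century.
Then 3.562 × 3.16881 × 10^-13 ≈ 1.13 × 10^-12 century.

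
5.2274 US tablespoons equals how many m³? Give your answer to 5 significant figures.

7.7296e-5 cubic meters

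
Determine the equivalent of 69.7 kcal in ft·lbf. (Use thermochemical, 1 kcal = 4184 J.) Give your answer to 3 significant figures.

215000 ft·lbf

1 kilocalorie = 3085.96 foot-pounds.
Then 69.7 × 3085.96 ≈ 215000 ft·lbf.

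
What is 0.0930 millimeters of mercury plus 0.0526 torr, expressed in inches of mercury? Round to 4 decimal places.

0.0057 inHg

0.0930 mmHg = 0.00366142 inHg and 0.0526 torr = 0.00207087 inHg.
0.00366142 + 0.00207087 ≈ 0.0057 inHg.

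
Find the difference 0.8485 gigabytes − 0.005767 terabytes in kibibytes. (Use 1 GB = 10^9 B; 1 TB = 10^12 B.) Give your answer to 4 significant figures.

0.8485 GB = 828613 KiB and 0.005767 TB = 5.63184e+6 KiB.
828613 − 5.63184e+6 ≈ -4.803e+6 KiB.

-4.803e+6 kibibytes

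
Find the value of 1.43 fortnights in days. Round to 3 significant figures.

20.0 d

1 fortnight = 14.0000 days.
Thus 1.43 × 14.0000 ≈ 20.0 d.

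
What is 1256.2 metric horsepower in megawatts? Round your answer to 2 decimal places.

0.92 MW

1 metric horsepower = 0.000735499 megawatts.
Then 1256.2 × 0.000735499 ≈ 0.92 MW.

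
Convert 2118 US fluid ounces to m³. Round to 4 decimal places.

0.0626 m³

1 US fluid ounce = 2.95735 × 10^-5 m³.
Then 2118 × 2.95735 × 10^-5 ≈ 0.0626 m³.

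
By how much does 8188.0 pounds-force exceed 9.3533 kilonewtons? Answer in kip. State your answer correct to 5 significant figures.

8188.0 lbf = 8.18800 kip and 9.3533 kN = 2.10271 kip.
8.18800 − 2.10271 ≈ 6.0853 kip.

6.0853 kip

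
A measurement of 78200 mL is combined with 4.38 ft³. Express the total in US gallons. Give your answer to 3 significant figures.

78200 mL = 20.6583 US gal and 4.38 ft³ = 32.7647 US gal.
20.6583 + 32.7647 ≈ 53.4 US gal.

53.4 US gal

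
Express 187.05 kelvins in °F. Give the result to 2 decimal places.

K = (°F + 459.67) × 5/9.
Applying the formula gives -122.98 °F.

-122.98 °F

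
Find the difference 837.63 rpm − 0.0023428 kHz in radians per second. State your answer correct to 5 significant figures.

837.63 rpm = 87.7164 rad/s and 0.0023428 kHz = 14.7202 rad/s.
87.7164 − 14.7202 ≈ 72.996 rad/s.

72.996 radians per second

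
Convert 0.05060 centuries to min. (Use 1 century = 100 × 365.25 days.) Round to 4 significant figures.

1 century = 5.25960 × 10^7 min.
So 0.05060 × 5.25960 × 10^7 ≈ 2.661 × 10^6 min.

2.661 × 10^6 minutes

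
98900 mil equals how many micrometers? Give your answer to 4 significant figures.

2.512e+6 micrometers

1 mil = 25.4000 micrometers.
Thus 98900 × 25.4000 ≈ 2.512e+6 μm.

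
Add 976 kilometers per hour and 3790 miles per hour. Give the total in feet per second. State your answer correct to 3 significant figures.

976 km/h = 889.472 ft/s and 3790 mph = 5558.67 ft/s.
889.472 + 5558.67 ≈ 6450 ft/s.

6450 feet per second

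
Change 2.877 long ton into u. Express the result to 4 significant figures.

1.760e+30 atomic mass units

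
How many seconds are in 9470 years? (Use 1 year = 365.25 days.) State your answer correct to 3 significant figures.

1 year = 3.15576e+7 s.
Then 9470 × 3.15576e+7 ≈ 2.99e+11 s.

2.99e+11 seconds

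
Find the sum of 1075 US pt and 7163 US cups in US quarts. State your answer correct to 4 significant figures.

1075 US pt = 537.500 US qt and 7163 US cup = 1790.75 US qt.
537.500 + 1790.75 ≈ 2328 US qt.

2328 US qt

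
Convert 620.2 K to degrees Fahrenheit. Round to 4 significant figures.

K = (°F + 459.67) × 5/9.
Applying the formula gives 656.7 °F.

656.7 °F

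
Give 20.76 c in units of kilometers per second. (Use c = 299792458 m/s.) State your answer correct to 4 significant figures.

1 c = 299792 km/s.
20.76 × 299792 ≈ 6.224e+6 km/s.

6.224e+6 km/s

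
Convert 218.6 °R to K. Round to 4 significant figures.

121.4 K

°R = K × 9/5.
Applying the formula gives 121.4 K.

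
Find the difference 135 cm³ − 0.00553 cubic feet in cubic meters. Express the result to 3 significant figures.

135 cm³ = 0.000135000 m³ and 0.00553 ft³ = 0.000156592 m³.
0.000135000 − 0.000156592 ≈ -2.16e-5 m³.

-2.16e-5 cubic meters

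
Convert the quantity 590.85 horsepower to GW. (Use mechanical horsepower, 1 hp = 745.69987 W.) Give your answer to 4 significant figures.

0.0004406 GW

1 hp = 7.45700e-7 GW.
Then 590.85 × 7.45700e-7 ≈ 0.0004406 GW.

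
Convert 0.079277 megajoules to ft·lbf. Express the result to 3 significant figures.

58500 foot-pounds

1 megajoule = 737562 foot-pounds.
So 0.079277 × 737562 ≈ 58500 ft·lbf.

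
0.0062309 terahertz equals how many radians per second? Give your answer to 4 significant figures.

1 terahertz = 6.28319e+12 radians per second.
0.0062309 × 6.28319e+12 ≈ 3.915e+10 rad/s.

3.915e+10 radians per second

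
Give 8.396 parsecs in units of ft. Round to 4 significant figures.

1 parsec = 1.01236 × 10^17 feet.
So 8.396 × 1.01236 × 10^17 ≈ 8.500 × 10^17 ft.

8.500 × 10^17 ft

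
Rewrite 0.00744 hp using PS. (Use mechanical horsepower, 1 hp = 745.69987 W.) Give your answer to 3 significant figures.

0.00754 metric horsepower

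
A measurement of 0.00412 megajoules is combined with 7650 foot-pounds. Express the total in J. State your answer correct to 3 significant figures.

14500 joules

0.00412 MJ = 4120.00 J and 7650 ft·lbf = 10372.0 J.
4120.00 + 10372.0 ≈ 14500 J.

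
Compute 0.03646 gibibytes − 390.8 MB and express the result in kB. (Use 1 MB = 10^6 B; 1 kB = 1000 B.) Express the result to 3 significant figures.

0.03646 GiB = 39148.6 kB and 390.8 MB = 390800 kB.
39148.6 − 390800 ≈ -352000 kB.

-352000 kilobytes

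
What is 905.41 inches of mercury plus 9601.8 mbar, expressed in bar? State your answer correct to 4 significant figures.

40.26 bar

905.41 inHg = 30.6607 bar and 9601.8 mbar = 9.60180 bar.
30.6607 + 9.60180 ≈ 40.26 bar.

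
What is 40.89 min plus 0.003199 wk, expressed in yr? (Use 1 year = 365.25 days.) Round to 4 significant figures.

0.0001391 yr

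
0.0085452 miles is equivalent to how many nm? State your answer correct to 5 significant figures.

1 mile = 1.60934 × 10^12 nanometers.
Then 0.0085452 × 1.60934 × 10^12 ≈ 1.3752 × 10^10 nm.

1.3752 × 10^10 nm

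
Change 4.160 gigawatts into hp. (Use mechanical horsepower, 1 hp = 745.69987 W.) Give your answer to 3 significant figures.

1 GW = 1.34102 × 10^6 hp.
4.160 × 1.34102 × 10^6 ≈ 5.58 × 10^6 hp.

5.58 × 10^6 hp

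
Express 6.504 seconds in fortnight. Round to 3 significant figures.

5.38e-6 fortnight

1 second = 8.26720e-7 fortnights.
Then 6.504 × 8.26720e-7 ≈ 5.38e-6 fortnight.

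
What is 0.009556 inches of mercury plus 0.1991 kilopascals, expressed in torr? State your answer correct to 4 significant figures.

1.736 torr

0.009556 inHg = 0.242722 torr and 0.1991 kPa = 1.49337 torr.
0.242722 + 1.49337 ≈ 1.736 torr.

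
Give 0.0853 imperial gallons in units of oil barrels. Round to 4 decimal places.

0.0024 oil barrels

1 imp gal = 0.0285940 oil barrels.
Then 0.0853 × 0.0285940 ≈ 0.0024 bbl.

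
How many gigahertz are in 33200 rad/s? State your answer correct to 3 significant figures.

5.28e-6 GHz

1 rad/s = 1.59155e-10 GHz.
Thus 33200 × 1.59155e-10 ≈ 5.28e-6 GHz.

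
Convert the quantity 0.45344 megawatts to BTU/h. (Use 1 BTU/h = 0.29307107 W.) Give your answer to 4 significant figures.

1.547 × 10^6 BTU/h

1 MW = 3.41214 × 10^6 BTU per hour.
So 0.45344 × 3.41214 × 10^6 ≈ 1.547 × 10^6 BTU/h.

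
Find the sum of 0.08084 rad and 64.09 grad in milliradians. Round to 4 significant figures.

1088 mrad

0.08084 rad = 80.8400 mrad and 64.09 grad = 1006.72 mrad.
80.8400 + 1006.72 ≈ 1088 mrad.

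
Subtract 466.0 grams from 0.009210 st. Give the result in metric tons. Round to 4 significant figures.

0.009210 st = 5.84862 × 10^-5 t and 466.0 g = 0.000466000 t.
5.84862 × 10^-5 − 0.000466000 ≈ -0.0004075 t.

-0.0004075 metric tons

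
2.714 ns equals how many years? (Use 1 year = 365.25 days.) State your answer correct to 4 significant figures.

8.600e-17 years

1 ns = 3.16881e-17 yr.
2.714 × 3.16881e-17 ≈ 8.600e-17 yr.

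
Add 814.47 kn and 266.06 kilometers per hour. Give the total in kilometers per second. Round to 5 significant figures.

0.49291 km/s

814.47 kn = 0.419000 km/s and 266.06 km/h = 0.0739056 km/s.
0.419000 + 0.0739056 ≈ 0.49291 km/s.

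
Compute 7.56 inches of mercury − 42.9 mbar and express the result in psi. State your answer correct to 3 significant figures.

3.09 psi

7.56 inHg = 3.71313 psi and 42.9 mbar = 0.622212 psi.
3.71313 − 0.622212 ≈ 3.09 psi.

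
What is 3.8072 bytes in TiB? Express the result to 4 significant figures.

3.463e-12 TiB

1 B = 9.09495e-13 tebibytes.
So 3.8072 × 9.09495e-13 ≈ 3.463e-12 TiB.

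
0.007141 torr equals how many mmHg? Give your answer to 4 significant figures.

0.007141 mmHg

1 torr = 1.00000 mmHg.
So 0.007141 × 1.00000 ≈ 0.007141 mmHg.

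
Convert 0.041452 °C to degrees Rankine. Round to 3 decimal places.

°R = (°C + 273.15) × 9/5.
Applying the formula gives 491.745 °R.

491.745 °R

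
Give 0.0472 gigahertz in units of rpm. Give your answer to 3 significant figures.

2.83e+9 rpm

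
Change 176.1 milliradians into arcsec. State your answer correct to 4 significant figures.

36320 arcsec

1 milliradian = 206.265 arcsec.
Thus 176.1 × 206.265 ≈ 36320 arcsec.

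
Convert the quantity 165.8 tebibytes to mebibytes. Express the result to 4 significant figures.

1 TiB = 1.04858e+6 MiB.
So 165.8 × 1.04858e+6 ≈ 1.739e+8 MiB.

1.739e+8 MiB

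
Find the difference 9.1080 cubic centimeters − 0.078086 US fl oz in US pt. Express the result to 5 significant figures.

0.014368 US pt

9.1080 cm³ = 0.01924863 US pt and 0.078086 US fl oz = 0.004880375 US pt.
0.01924863 − 0.004880375 ≈ 0.014368 US pt.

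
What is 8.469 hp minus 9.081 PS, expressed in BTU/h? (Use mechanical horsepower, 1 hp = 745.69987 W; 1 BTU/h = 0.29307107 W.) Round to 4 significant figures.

-1241 BTU/h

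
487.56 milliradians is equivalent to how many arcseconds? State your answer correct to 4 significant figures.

1 mrad = 206.265 arcseconds.
So 487.56 × 206.265 ≈ 100600 arcsec.

100600 arcseconds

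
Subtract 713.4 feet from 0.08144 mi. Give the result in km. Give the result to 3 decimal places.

-0.086 km

0.08144 mi = 0.131065 km and 713.4 ft = 0.217444 km.
0.131065 − 0.217444 ≈ -0.086 km.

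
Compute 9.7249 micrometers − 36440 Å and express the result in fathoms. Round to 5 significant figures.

9.7249 μm = 5.31764e-6 fathom and 36440 Å = 1.99256e-6 fathom.
5.31764e-6 − 1.99256e-6 ≈ 3.3251e-6 fathom.

3.3251e-6 fathoms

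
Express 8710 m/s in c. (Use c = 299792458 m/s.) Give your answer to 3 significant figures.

1 meter per second = 3.33564 × 10^-9 c.
8710 × 3.33564 × 10^-9 ≈ 2.91 × 10^-5 c.

2.91 × 10^-5 times the speed of light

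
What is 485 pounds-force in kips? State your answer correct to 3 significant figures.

0.485 kips

1 lbf = 0.00100000 kip.
485 × 0.00100000 ≈ 0.485 kip.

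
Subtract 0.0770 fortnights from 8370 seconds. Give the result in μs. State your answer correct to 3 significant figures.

-8.48 × 10^10 μs

8370 s = 8.37000 × 10^9 μs and 0.0770 fortnight = 9.31392 × 10^10 μs.
8.37000 × 10^9 − 9.31392 × 10^10 ≈ -8.48 × 10^10 μs.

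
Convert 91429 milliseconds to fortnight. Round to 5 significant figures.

7.5586e-5 fortnight

1 ms = 8.26720e-10 fortnight.
91429 × 8.26720e-10 ≈ 7.5586e-5 fortnight.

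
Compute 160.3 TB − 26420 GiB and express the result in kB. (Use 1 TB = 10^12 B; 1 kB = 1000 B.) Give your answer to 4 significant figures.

1.319e+11 kB

160.3 TB = 1.60300e+11 kB and 26420 GiB = 2.83683e+10 kB.
1.60300e+11 − 2.83683e+10 ≈ 1.319e+11 kB.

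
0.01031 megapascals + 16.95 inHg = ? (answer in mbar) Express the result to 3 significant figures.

0.01031 MPa = 103.100 mbar and 16.95 inHg = 573.993 mbar.
103.100 + 573.993 ≈ 677 mbar.

677 mbar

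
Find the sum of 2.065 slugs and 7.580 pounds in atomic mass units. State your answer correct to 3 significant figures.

2.02 × 10^28 atomic mass units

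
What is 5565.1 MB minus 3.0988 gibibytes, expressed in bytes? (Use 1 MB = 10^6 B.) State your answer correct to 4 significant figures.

5565.1 MB = 5.56510e+9 B and 3.0988 GiB = 3.32731e+9 B.
5.56510e+9 − 3.32731e+9 ≈ 2.238e+9 B.

2.238e+9 bytes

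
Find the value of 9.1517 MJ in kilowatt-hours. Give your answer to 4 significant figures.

1 MJ = 0.277778 kilowatt-hours.
Then 9.1517 × 0.277778 ≈ 2.542 kWh.

2.542 kilowatt-hours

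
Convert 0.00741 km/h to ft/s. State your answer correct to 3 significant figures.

0.00675 feet per second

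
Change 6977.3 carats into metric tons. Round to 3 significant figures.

1 carat = 2.00000e-7 t.
So 6977.3 × 2.00000e-7 ≈ 0.00140 t.

0.00140 metric tons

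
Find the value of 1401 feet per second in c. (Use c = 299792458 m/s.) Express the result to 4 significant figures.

1.424 × 10^-6 c

1 ft/s = 1.01670 × 10^-9 times the speed of light.
1401 × 1.01670 × 10^-9 ≈ 1.424 × 10^-6 c.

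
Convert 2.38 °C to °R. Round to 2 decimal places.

°R = (°C + 273.15) × 9/5.
Applying the formula gives 495.95 °R.

495.95 °R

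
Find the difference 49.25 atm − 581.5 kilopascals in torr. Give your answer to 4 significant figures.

49.25 atm = 37430.0 torr and 581.5 kPa = 4361.61 torr.
37430.0 − 4361.61 ≈ 33070 torr.

33070 torr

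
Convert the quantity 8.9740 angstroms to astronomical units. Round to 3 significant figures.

1 Å = 6.68459e-22 astronomical units.
Thus 8.9740 × 6.68459e-22 ≈ 6.00e-21 au.

6.00e-21 au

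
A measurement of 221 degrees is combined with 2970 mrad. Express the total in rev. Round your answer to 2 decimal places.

1.09 revolutions

221 ° = 0.613889 rev and 2970 mrad = 0.472690 rev.
0.613889 + 0.472690 ≈ 1.09 rev.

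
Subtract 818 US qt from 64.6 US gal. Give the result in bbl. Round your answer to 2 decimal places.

64.6 US gal = 1.53810 bbl and 818 US qt = 4.86905 bbl.
1.53810 − 4.86905 ≈ -3.33 bbl.

-3.33 bbl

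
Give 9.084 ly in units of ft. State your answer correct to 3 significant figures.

2.82 × 10^17 feet

1 ly = 3.10391 × 10^16 feet.
Then 9.084 × 3.10391 × 10^16 ≈ 2.82 × 10^17 ft.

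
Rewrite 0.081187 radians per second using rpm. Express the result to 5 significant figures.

0.77528 rpm

1 rad/s = 9.54930 rpm.
So 0.081187 × 9.54930 ≈ 0.77528 rpm.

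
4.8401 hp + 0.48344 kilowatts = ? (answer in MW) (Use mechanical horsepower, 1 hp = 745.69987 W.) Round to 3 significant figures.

0.00409 megawatts

4.8401 hp = 0.00360926 MW and 0.48344 kW = 0.000483440 MW.
0.00360926 + 0.000483440 ≈ 0.00409 MW.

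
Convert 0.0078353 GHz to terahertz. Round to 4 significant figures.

1 GHz = 0.00100000 THz.
Then 0.0078353 × 0.00100000 ≈ 7.835 × 10^-6 THz.

7.835 × 10^-6 terahertz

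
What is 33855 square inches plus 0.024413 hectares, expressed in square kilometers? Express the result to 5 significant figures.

0.00026597 km²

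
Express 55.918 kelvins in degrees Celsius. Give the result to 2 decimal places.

-217.23 degrees Celsius

K = °C + 273.15.
Applying the formula gives -217.23 °C.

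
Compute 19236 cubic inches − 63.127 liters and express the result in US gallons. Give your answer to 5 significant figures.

66.596 US gal

19236 in³ = 83.2727 US gal and 63.127 L = 16.6764 US gal.
83.2727 − 16.6764 ≈ 66.596 US gal.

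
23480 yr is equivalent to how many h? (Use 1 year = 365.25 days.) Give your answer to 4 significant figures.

2.058 × 10^8 h

1 yr = 8766.00 h.
23480 × 8766.00 ≈ 2.058 × 10^8 h.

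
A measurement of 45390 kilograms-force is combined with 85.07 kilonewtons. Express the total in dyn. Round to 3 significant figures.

5.30e+10 dyn

45390 kgf = 4.45124e+10 dyn and 85.07 kN = 8.50700e+9 dyn.
4.45124e+10 + 8.50700e+9 ≈ 5.30e+10 dyn.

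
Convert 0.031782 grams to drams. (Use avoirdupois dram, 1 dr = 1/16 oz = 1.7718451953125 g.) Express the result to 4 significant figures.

1 g = 0.564383 drams.
Then 0.031782 × 0.564383 ≈ 0.01794 dr.

0.01794 drams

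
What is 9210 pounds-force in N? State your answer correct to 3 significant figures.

1 lbf = 4.44822 newtons.
Then 9210 × 4.44822 ≈ 41000 N.

41000 N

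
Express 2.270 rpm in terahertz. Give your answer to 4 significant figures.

1 rpm = 1.66667 × 10^-14 terahertz.
2.270 × 1.66667 × 10^-14 ≈ 3.783 × 10^-14 THz.

3.783 × 10^-14 terahertz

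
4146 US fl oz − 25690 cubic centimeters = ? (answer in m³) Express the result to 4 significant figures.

0.09692 cubic meters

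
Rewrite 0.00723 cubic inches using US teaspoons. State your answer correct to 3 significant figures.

1 in³ = 3.32468 US teaspoons.
Then 0.00723 × 3.32468 ≈ 0.0240 US tsp.

0.0240 US tsp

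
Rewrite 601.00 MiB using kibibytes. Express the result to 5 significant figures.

615420 KiB

1 mebibyte = 1024.00 KiB.
So 601.00 × 1024.00 ≈ 615420 KiB.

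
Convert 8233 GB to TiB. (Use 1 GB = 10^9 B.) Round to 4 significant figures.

7.488 TiB

1 gigabyte = 0.000909495 tebibytes.
Then 8233 × 0.000909495 ≈ 7.488 TiB.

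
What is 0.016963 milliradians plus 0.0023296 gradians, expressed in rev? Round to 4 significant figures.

0.016963 mrad = 2.69975e-6 rev and 0.0023296 grad = 5.82400e-6 rev.
2.69975e-6 + 5.82400e-6 ≈ 8.524e-6 rev.

8.524e-6 rev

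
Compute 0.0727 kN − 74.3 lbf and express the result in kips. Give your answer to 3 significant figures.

0.0727 kN = 0.0163436 kip and 74.3 lbf = 0.0743000 kip.
0.0163436 − 0.0743000 ≈ -0.0580 kip.

-0.0580 kip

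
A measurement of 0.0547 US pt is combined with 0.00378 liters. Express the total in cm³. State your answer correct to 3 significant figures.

0.0547 US pt = 25.8828 cm³ and 0.00378 L = 3.78000 cm³.
25.8828 + 3.78000 ≈ 29.7 cm³.

29.7 cm³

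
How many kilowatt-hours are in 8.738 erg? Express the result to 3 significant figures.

2.43e-13 kilowatt-hours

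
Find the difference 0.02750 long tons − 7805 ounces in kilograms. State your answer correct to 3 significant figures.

-193 kilograms

0.02750 long ton = 27.9413 kg and 7805 oz = 221.268 kg.
27.9413 − 221.268 ≈ -193 kg.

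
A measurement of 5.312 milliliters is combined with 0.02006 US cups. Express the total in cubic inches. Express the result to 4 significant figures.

0.6138 in³

5.312 mL = 0.324158 in³ and 0.02006 US cup = 0.289616 in³.
0.324158 + 0.289616 ≈ 0.6138 in³.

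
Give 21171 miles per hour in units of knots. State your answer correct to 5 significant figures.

18397 kn

1 mile per hour = 0.868976 knots.
21171 × 0.868976 ≈ 18397 kn.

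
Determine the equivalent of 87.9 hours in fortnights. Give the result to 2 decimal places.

1 h = 0.00297619 fortnights.
So 87.9 × 0.00297619 ≈ 0.26 fortnight.

0.26 fortnight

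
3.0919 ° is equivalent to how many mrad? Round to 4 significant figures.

1 ° = 17.4533 milliradians.
3.0919 × 17.4533 ≈ 53.96 mrad.

53.96 milliradians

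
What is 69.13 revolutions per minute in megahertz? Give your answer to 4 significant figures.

1 rpm = 1.66667 × 10^-8 MHz.
Then 69.13 × 1.66667 × 10^-8 ≈ 1.152 × 10^-6 MHz.

1.152 × 10^-6 MHz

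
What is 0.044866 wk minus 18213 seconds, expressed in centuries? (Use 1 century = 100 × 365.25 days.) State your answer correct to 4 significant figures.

2.827e-6 century

0.044866 wk = 8.59855e-6 century and 18213 s = 5.77135e-6 century.
8.59855e-6 − 5.77135e-6 ≈ 2.827e-6 century.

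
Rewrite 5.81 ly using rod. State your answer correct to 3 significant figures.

1 light-year = 1.88116e+15 rod.
Thus 5.81 × 1.88116e+15 ≈ 1.09e+16 rod.

1.09e+16 rod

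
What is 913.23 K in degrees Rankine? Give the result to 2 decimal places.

1643.81 degrees Rankine

°R = K × 9/5.
Applying the formula gives 1643.81 °R.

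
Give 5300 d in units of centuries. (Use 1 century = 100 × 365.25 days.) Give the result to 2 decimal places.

1 d = 2.73785 × 10^-5 century.
Thus 5300 × 2.73785 × 10^-5 ≈ 0.15 century.

0.15 century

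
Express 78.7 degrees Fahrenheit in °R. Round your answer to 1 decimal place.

538.4 degrees Rankine

°R = °F + 459.67.
Applying the formula gives 538.4 °R.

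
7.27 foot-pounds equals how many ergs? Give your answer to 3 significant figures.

1 ft·lbf = 1.35582e+7 erg.
Thus 7.27 × 1.35582e+7 ≈ 9.86e+7 erg.

9.86e+7 erg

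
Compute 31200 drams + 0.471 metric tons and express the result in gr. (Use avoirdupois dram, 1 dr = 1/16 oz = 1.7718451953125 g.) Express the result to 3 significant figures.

8.12e+6 grains

31200 dr = 853125 gr and 0.471 t = 7.26864e+6 gr.
853125 + 7.26864e+6 ≈ 8.12e+6 gr.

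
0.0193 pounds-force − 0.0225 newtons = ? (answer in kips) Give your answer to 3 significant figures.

1.42 × 10^-5 kip

0.0193 lbf = 1.93000 × 10^-5 kip and 0.0225 N = 5.05820 × 10^-6 kip.
1.93000 × 10^-5 − 5.05820 × 10^-6 ≈ 1.42 × 10^-5 kip.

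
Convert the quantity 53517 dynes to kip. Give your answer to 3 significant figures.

0.000120 kips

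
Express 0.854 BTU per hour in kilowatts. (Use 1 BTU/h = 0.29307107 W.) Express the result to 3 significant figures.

0.000250 kilowatts

1 BTU/h = 0.000293071 kilowatts.
Thus 0.854 × 0.000293071 ≈ 0.000250 kW.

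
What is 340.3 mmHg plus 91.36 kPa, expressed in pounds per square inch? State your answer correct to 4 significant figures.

340.3 mmHg = 6.58031 psi and 91.36 kPa = 13.2506 psi.
6.58031 + 13.2506 ≈ 19.83 psi.

19.83 psi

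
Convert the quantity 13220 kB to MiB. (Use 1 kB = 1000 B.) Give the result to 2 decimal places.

1 kB = 0.000953674 mebibytes.
13220 × 0.000953674 ≈ 12.61 MiB.

12.61 MiB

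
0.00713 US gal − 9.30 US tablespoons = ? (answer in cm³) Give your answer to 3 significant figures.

-111 cm³

0.00713 US gal = 26.9900 cm³ and 9.30 US tbsp = 137.517 cm³.
26.9900 − 137.517 ≈ -111 cm³.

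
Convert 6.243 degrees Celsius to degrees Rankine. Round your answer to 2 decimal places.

502.91 degrees Rankine

°R = (°C + 273.15) × 9/5.
Applying the formula gives 502.91 °R.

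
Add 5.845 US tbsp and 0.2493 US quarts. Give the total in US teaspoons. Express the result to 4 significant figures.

65.40 US teaspoons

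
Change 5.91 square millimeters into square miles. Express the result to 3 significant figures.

2.28 × 10^-12 mi²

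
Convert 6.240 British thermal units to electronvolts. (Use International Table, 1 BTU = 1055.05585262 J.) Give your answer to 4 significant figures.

4.109 × 10^22 electronvolts

1 BTU = 6.58514 × 10^21 eV.
Then 6.240 × 6.58514 × 10^21 ≈ 4.109 × 10^22 eV.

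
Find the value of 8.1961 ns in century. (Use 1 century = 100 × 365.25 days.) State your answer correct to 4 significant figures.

2.597 × 10^-18 century

1 ns = 3.16881 × 10^-19 century.
8.1961 × 3.16881 × 10^-19 ≈ 2.597 × 10^-18 century.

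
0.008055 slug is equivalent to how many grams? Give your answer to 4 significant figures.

1 slug = 14593.9 g.
Then 0.008055 × 14593.9 ≈ 117.6 g.

117.6 g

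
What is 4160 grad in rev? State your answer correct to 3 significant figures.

10.4 rev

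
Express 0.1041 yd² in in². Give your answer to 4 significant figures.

134.9 square inches

1 square yard = 1296.00 square inches.
So 0.1041 × 1296.00 ≈ 134.9 in².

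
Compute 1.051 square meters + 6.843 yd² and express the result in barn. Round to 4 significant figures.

6.773e+28 barns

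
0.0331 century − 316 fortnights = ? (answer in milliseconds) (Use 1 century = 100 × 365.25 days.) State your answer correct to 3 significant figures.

-2.78 × 10^11 ms

0.0331 century = 1.04456 × 10^11 ms and 316 fortnight = 3.82234 × 10^11 ms.
1.04456 × 10^11 − 3.82234 × 10^11 ≈ -2.78 × 10^11 ms.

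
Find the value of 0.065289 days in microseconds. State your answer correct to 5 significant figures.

5.6410e+9 μs

1 d = 8.64000e+10 microseconds.
Thus 0.065289 × 8.64000e+10 ≈ 5.6410e+9 μs.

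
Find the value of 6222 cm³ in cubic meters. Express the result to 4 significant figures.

1 cm³ = 1.00000e-6 cubic meters.
Then 6222 × 1.00000e-6 ≈ 0.006222 m³.

0.006222 cubic meters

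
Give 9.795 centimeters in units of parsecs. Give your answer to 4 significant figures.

1 centimeter = 3.24078e-19 pc.
Then 9.795 × 3.24078e-19 ≈ 3.174e-18 pc.

3.174e-18 parsecs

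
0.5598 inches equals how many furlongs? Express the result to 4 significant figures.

1 inch = 0.000126263 furlongs.
Then 0.5598 × 0.000126263 ≈ 7.068 × 10^-5 furlong.

7.068 × 10^-5 furlong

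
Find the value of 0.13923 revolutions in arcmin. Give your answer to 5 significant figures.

1 revolution = 21600.0 arcminutes.
So 0.13923 × 21600.0 ≈ 3007.4 arcmin.

3007.4 arcmin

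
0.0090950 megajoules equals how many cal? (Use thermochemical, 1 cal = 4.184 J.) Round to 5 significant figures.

1 MJ = 239006 cal.
Then 0.0090950 × 239006 ≈ 2173.8 cal.

2173.8 calories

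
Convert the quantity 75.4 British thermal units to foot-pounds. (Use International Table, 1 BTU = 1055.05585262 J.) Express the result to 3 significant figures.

58700 foot-pounds

1 BTU = 778.169 ft·lbf.
75.4 × 778.169 ≈ 58700 ft·lbf.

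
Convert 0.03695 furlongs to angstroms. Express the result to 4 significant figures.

7.433e+10 Å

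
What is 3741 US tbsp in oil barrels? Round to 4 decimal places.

0.3479 oil barrels

1 US tablespoon = 9.30060 × 10^-5 bbl.
So 3741 × 9.30060 × 10^-5 ≈ 0.3479 bbl.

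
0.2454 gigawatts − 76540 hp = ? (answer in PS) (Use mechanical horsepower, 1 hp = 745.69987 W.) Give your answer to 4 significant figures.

0.2454 GW = 333651 PS and 76540 hp = 77601.6 PS.
333651 − 77601.6 ≈ 256000 PS.

256000 PS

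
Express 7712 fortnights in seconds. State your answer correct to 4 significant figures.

9.328e+9 s

1 fortnight = 1.20960e+6 seconds.
So 7712 × 1.20960e+6 ≈ 9.328e+9 s.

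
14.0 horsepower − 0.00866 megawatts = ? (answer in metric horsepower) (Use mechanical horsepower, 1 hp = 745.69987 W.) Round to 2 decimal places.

2.42 metric horsepower

14.0 hp = 14.1942 PS and 0.00866 MW = 11.7743 PS.
14.1942 − 11.7743 ≈ 2.42 PS.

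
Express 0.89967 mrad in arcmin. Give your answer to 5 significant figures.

3.0928 arcmin

1 mrad = 3.43775 arcmin.
0.89967 × 3.43775 ≈ 3.0928 arcmin.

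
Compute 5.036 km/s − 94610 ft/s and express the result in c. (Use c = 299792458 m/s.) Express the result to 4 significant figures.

5.036 km/s = 1.67983 × 10^-5 c and 94610 ft/s = 9.61903 × 10^-5 c.
1.67983 × 10^-5 − 9.61903 × 10^-5 ≈ -7.939 × 10^-5 c.

-7.939 × 10^-5 c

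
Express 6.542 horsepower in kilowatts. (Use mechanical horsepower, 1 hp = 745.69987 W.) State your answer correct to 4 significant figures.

1 horsepower = 0.745700 kW.
Thus 6.542 × 0.745700 ≈ 4.878 kW.

4.878 kilowatts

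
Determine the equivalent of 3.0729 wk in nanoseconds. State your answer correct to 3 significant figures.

1 week = 6.04800e+14 ns.
Then 3.0729 × 6.04800e+14 ≈ 1.86e+15 ns.

1.86e+15 ns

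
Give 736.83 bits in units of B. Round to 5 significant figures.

1 bit = 0.125000 bytes.
So 736.83 × 0.125000 ≈ 92.104 B.

92.104 B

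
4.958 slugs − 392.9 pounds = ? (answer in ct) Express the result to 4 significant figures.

4.958 slug = 361783 ct and 392.9 lb = 891082 ct.
361783 − 891082 ≈ -529300 ct.

-529300 carats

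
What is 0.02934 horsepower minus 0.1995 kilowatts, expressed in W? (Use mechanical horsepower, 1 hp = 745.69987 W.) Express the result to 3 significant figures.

-178 W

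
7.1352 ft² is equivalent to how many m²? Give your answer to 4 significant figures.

0.6629 m²

1 ft² = 0.0929030 m².
So 7.1352 × 0.0929030 ≈ 0.6629 m².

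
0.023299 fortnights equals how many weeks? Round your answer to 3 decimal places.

1 fortnight = 2.00000 wk.
So 0.023299 × 2.00000 ≈ 0.047 wk.

0.047 weeks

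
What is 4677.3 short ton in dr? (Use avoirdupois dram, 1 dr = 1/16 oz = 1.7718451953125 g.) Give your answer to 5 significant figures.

2.3948 × 10^9 drams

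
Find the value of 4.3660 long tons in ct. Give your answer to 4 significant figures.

1 long ton = 5.08023 × 10^6 carats.
Thus 4.3660 × 5.08023 × 10^6 ≈ 2.218 × 10^7 ct.

2.218 × 10^7 carats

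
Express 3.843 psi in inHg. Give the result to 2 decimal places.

1 psi = 2.03602 inHg.
Then 3.843 × 2.03602 ≈ 7.82 inHg.

7.82 inches of mercury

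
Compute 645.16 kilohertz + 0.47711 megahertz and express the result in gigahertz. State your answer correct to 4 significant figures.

645.16 kHz = 0.000645160 GHz and 0.47711 MHz = 0.000477110 GHz.
0.000645160 + 0.000477110 ≈ 0.001122 GHz.

0.001122 GHz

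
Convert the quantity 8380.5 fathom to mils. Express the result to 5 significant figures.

6.0340e+8 mils

1 fathom = 72000.0 mil.
8380.5 × 72000.0 ≈ 6.0340e+8 mil.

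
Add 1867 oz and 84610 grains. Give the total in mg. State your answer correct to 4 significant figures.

5.841 × 10^7 milligrams

1867 oz = 5.29286 × 10^7 mg and 84610 gr = 5.48264 × 10^6 mg.
5.29286 × 10^7 + 5.48264 × 10^6 ≈ 5.841 × 10^7 mg.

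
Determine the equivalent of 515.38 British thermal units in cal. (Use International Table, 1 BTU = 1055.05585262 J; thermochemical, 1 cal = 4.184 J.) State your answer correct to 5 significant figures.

129960 cal

1 BTU = 252.164 cal.
Then 515.38 × 252.164 ≈ 129960 cal.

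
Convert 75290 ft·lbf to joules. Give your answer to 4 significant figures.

1 foot-pound = 1.35582 J.
Then 75290 × 1.35582 ≈ 102100 J.

102100 J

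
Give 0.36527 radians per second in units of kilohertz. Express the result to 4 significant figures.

1 radian per second = 0.000159155 kilohertz.
Then 0.36527 × 0.000159155 ≈ 5.813e-5 kHz.

5.813e-5 kHz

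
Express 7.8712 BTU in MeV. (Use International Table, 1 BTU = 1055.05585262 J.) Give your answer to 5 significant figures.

5.1833e+16 MeV

1 British thermal unit = 6.58514e+15 MeV.
So 7.8712 × 6.58514e+15 ≈ 5.1833e+16 MeV.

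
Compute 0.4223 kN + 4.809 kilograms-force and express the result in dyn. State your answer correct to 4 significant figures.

0.4223 kN = 4.22300 × 10^7 dyn and 4.809 kgf = 4.71602 × 10^6 dyn.
4.22300 × 10^7 + 4.71602 × 10^6 ≈ 4.695 × 10^7 dyn.

4.695 × 10^7 dyn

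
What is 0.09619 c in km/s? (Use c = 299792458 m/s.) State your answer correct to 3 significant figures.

28800 km/s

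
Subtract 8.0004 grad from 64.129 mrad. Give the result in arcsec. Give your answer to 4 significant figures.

-12690 arcseconds

64.129 mrad = 13227.6 arcsec and 8.0004 grad = 25921.3 arcsec.
13227.6 − 25921.3 ≈ -12690 arcsec.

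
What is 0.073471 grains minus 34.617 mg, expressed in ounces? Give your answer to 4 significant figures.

-0.001053 ounces

0.073471 gr = 0.000167934 oz and 34.617 mg = 0.00122108 oz.
0.000167934 − 0.00122108 ≈ -0.001053 oz.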